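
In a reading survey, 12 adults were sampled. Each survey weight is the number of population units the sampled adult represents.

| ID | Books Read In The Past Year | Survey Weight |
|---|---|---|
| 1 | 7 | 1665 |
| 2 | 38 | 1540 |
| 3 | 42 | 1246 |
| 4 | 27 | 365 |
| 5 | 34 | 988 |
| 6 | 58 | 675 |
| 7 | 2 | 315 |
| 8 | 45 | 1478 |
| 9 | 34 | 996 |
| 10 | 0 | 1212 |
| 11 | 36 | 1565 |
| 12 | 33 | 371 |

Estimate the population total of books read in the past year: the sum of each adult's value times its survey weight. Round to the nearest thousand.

Weighted total = 7×1665 + 38×1540 + 42×1246 + 27×365 + 34×988 + 58×675 + 2×315 + 45×1478 + 34×996 + 0×1212 + 36×1565 + 33×371
  = 374691

375000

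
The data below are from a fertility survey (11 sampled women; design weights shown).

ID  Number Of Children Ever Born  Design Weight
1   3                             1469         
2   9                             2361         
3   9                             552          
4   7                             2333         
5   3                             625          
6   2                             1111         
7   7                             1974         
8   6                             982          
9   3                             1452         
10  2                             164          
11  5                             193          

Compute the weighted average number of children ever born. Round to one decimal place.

5.8

Weighted sum = 3×1469 + 9×2361 + 9×552 + 7×2333 + 3×625 + 2×1111 + 7×1974 + 6×982 + 3×1452 + 2×164 + 5×193
  = 4407 + 21249 + 4968 + 16331 + 1875 + 2222 + 13818 + 5892 + 4356 + 328 + 965 = 76411
Sum of weights = 1469 + 2361 + 552 + 2333 + 625 + 1111 + 1974 + 982 + 1452 + 164 + 193 = 13216
Weighted mean = 76411 / 13216 = 5.781704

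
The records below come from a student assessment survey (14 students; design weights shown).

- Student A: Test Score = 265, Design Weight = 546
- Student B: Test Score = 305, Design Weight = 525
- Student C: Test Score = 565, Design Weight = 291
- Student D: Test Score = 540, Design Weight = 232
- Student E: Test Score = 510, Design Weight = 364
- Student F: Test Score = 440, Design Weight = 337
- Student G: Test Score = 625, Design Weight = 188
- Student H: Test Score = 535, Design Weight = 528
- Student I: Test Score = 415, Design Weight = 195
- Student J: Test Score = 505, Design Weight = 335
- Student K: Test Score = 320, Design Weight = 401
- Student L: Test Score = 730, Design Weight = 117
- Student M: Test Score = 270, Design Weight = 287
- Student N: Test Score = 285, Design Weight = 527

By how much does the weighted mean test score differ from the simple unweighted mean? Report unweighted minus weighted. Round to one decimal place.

36.2

Unweighted sum = 6310
Unweighted mean = 6310 / 14 = 450.71429
Weighted sum = 2019925
Sum of weights = 4873
Weighted mean = 2019925 / 4873 = 414.51365
Difference (unweighted minus weighted) = 36.200639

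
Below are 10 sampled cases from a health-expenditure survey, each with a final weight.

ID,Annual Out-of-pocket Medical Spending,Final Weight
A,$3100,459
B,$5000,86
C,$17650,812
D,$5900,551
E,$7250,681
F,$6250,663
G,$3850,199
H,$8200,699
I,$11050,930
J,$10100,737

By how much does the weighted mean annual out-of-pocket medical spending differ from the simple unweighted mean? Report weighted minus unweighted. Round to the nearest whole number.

Unweighted sum = 78350
Unweighted mean = 78350 / 10 = 7835
Weighted sum = 3100×459 + 5000×86 + 17650×812 + 5900×551 + 7250×681 + 6250×663 + 3850×199 + 8200×699 + 11050×930 + 10100×737
  = 1422900 + 430000 + 14331800 + 3250900 + 4937250 + 4143750 + 766150 + 5731800 + 10276500 + 7443700 = 52734750
Sum of weights = 459 + 86 + 812 + 551 + 681 + 663 + 199 + 699 + 930 + 737 = 5817
Weighted mean = 52734750 / 5817 = 9065.6266
Difference (weighted minus unweighted) = 1230.6266

1231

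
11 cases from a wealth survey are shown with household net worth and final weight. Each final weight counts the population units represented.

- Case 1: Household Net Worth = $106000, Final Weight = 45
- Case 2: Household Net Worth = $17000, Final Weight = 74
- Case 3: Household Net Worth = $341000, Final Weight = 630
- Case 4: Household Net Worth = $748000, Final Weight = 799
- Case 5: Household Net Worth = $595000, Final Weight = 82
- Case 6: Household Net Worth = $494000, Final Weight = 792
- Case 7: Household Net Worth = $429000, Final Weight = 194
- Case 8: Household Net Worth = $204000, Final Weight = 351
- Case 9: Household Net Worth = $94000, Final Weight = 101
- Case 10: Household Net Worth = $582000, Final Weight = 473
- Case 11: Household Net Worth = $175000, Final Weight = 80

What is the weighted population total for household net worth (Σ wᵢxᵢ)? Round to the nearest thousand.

Weighted total = 106000×45 + 17000×74 + 341000×630 + 748000×799 + 595000×82 + 494000×792 + 429000×194 + 204000×351 + 94000×101 + 582000×473 + 175000×80
  = 4770000 + 1258000 + 214830000 + 597652000 + 48790000 + 391248000 + 83226000 + 71604000 + 9494000 + 275286000 + 14000000 = 1712158000

1712158000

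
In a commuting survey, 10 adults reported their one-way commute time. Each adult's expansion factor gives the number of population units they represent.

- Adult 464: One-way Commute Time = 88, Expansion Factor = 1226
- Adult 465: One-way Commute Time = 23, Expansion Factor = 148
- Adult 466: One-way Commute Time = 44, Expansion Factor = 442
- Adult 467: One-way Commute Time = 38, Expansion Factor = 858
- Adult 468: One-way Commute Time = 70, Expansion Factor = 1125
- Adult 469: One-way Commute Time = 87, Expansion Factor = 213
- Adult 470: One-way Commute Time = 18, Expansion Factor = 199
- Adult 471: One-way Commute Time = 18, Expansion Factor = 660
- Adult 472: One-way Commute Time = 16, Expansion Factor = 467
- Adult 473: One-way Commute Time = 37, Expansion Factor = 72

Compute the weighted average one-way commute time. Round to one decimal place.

Weighted sum = 88×1226 + 23×148 + 44×442 + 38×858 + 70×1125 + 87×213 + 18×199 + 18×660 + 16×467 + 37×72
  = 107888 + 3404 + 19448 + 32604 + 78750 + 18531 + 3582 + 11880 + 7472 + 2664 = 286223
Sum of weights = 1226 + 148 + 442 + 858 + 1125 + 213 + 199 + 660 + 467 + 72 = 5410
Weighted mean = 286223 / 5410 = 52.906285

52.9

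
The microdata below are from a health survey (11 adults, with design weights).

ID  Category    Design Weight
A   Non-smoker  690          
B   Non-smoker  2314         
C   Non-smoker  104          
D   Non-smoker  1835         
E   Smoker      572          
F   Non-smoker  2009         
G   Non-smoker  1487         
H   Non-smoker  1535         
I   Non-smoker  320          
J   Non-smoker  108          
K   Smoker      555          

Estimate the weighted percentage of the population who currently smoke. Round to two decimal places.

Sum of weights for 'Smoker' = 572 + 555 = 1127
Total weight = 11529
Weighted proportion = 1127 / 11529 = 0.097753491 → 9.7753491%

9.78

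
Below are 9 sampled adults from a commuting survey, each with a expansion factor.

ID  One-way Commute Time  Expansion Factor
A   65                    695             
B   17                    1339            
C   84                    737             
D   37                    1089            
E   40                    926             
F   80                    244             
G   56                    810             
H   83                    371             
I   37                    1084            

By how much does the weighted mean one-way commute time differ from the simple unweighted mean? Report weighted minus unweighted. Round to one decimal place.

Unweighted sum = 65 + 17 + 84 + 37 + 40 + 80 + 56 + 83 + 37 = 499
Unweighted mean = 499 / 9 = 55.444444
Weighted sum = 65×695 + 17×1339 + 84×737 + 37×1089 + 40×926 + 80×244 + 56×810 + 83×371 + 37×1084
  = 342960
Sum of weights = 695 + 1339 + 737 + 1089 + 926 + 244 + 810 + 371 + 1084 = 7295
Weighted mean = 342960 / 7295 = 47.013023
Difference (weighted minus unweighted) = -8.4314218

-8.4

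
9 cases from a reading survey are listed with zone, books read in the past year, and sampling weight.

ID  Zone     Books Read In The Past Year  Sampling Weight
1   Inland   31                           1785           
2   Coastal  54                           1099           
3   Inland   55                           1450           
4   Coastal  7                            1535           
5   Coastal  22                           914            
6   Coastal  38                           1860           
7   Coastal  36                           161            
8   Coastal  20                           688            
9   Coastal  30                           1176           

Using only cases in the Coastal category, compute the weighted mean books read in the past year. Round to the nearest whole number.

Coastal rows: 2, 4, 5, 6, 7, 8, 9
Weighted sum = 54×1099 + 7×1535 + 22×914 + 38×1860 + 36×161 + 20×688 + 30×1176
  = 59346 + 10745 + 20108 + 70680 + 5796 + 13760 + 35280 = 215715
Sum of weights = 1099 + 1535 + 914 + 1860 + 161 + 688 + 1176 = 7433
Weighted mean = 215715 / 7433 = 29.021257

29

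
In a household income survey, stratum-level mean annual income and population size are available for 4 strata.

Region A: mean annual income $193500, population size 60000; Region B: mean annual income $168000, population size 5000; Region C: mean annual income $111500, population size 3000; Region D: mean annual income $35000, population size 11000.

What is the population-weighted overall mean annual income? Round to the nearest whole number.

Σ Nₕ·x̄ₕ = 193500×60000 + 168000×5000 + 111500×3000 + 35000×11000
  = 11610000000 + 840000000 + 334500000 + 385000000 = 13169500000
Σ Nₕ = 60000 + 5000 + 3000 + 11000 = 79000
Overall mean = 13169500000 / 79000 = 166702.53

166703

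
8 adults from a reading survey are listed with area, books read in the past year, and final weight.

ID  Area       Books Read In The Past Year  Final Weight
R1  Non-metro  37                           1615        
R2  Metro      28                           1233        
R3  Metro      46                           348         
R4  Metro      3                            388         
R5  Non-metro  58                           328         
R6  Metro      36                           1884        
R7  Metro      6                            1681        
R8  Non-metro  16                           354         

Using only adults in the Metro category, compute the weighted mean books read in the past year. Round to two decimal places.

Metro rows: R2, R3, R4, R6, R7
Weighted sum = 28×1233 + 46×348 + 3×388 + 36×1884 + 6×1681
  = 34524 + 16008 + 1164 + 67824 + 10086 = 129606
Sum of weights = 1233 + 348 + 388 + 1884 + 1681 = 5534
Weighted mean = 129606 / 5534 = 23.419949

23.42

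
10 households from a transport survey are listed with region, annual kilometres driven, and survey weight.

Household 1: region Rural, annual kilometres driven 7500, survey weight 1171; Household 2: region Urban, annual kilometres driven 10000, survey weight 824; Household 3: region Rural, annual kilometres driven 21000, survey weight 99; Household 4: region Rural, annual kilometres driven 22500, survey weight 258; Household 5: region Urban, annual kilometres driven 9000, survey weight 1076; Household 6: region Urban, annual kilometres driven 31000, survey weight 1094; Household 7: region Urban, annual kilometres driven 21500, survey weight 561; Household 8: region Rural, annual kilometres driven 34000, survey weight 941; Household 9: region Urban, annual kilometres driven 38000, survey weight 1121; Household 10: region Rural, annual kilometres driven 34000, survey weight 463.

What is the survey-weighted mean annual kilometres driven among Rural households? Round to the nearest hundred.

Rural rows: 1, 3, 4, 8, 10
Weighted sum = 7500×1171 + 21000×99 + 22500×258 + 34000×941 + 34000×463
  = 64402500
Sum of weights = 1171 + 99 + 258 + 941 + 463 = 2932
Weighted mean = 64402500 / 2932 = 21965.382

22000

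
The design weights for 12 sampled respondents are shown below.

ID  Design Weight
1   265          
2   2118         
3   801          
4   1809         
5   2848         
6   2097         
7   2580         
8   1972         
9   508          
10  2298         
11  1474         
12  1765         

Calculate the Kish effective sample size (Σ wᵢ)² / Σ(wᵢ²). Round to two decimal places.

9.96

Σ wᵢ = 265 + 2118 + 801 + 1809 + 2848 + 2097 + 2580 + 1972 + 508 + 2298 + 1474 + 1765 = 20535
Σ wᵢ² = 42350697
n_eff = 20535² / 42350697 = 421686225 / 42350697 = 9.9570079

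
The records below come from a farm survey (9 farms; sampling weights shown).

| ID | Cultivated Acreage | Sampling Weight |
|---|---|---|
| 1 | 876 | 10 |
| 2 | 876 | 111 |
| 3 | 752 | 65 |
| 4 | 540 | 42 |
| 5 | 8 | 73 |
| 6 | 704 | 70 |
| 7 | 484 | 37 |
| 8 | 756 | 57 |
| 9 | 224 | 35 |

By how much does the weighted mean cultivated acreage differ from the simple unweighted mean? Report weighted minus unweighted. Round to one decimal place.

Unweighted sum = 876 + 876 + 752 + 540 + 8 + 704 + 484 + 756 + 224 = 5220
Unweighted mean = 5220 / 9 = 580
Weighted sum = 296260
Sum of weights = 10 + 111 + 65 + 42 + 73 + 70 + 37 + 57 + 35 = 500
Weighted mean = 296260 / 500 = 592.52
Difference (weighted minus unweighted) = 12.52

12.5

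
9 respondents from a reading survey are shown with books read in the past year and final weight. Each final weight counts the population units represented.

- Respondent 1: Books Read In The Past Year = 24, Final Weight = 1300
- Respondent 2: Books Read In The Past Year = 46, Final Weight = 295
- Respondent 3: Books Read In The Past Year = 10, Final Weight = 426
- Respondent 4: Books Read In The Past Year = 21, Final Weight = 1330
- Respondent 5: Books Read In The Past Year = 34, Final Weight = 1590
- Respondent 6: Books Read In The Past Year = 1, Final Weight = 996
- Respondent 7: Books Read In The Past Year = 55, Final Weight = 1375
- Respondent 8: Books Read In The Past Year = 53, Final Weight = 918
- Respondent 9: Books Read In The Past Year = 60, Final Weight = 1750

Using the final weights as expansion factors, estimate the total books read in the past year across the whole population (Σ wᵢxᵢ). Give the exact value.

361295

Weighted total = 24×1300 + 46×295 + 10×426 + 21×1330 + 34×1590 + 1×996 + 55×1375 + 53×918 + 60×1750
  = 361295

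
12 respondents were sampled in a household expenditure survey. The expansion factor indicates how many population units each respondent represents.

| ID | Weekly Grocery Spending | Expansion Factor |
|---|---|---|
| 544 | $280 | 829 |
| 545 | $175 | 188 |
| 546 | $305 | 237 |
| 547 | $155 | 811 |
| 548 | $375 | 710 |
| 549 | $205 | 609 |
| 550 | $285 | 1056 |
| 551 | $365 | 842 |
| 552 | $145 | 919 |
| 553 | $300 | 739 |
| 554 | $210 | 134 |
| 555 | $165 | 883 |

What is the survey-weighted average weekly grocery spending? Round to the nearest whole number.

250

Weighted sum = 280×829 + 175×188 + 305×237 + 155×811 + 375×710 + 205×609 + 285×1056 + 365×842 + 145×919 + 300×739 + 210×134 + 165×883
  = 232120 + 32900 + 72285 + 125705 + 266250 + 124845 + 300960 + 307330 + 133255 + 221700 + 28140 + 145695 = 1991185
Sum of weights = 7957
Weighted mean = 1991185 / 7957 = 250.24318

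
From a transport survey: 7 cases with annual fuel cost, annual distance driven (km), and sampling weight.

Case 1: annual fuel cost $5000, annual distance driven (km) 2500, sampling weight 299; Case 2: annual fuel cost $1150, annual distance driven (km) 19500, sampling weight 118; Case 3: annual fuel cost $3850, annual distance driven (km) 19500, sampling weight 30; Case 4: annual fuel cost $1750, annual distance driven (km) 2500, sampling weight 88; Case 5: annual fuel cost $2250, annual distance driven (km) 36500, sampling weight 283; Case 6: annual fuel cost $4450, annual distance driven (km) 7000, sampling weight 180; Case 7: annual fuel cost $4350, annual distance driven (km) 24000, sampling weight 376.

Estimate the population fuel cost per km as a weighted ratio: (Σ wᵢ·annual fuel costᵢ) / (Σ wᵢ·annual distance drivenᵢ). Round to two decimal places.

0.20

Σ wᵢ·y = 5000×299 + 1150×118 + 3850×30 + 1750×88 + 2250×283 + 4450×180 + 4350×376
  = 1495000 + 135700 + 115500 + 154000 + 636750 + 801000 + 1635600 = 4973550
Σ wᵢ·x = 2500×299 + 19500×118 + 19500×30 + 2500×88 + 36500×283 + 7000×180 + 24000×376
  = 747500 + 2301000 + 585000 + 220000 + 10329500 + 1260000 + 9024000 = 24467000
Ratio = 4973550 / 24467000 = 0.20327584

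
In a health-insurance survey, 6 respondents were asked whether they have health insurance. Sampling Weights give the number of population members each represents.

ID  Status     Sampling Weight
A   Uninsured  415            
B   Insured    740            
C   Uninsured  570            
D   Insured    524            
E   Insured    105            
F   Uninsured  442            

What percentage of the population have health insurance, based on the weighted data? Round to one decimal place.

49.0

Sum of weights for 'Insured' = 740 + 524 + 105 = 1369
Total weight = 415 + 740 + 570 + 524 + 105 + 442 = 2796
Weighted proportion = 1369 / 2796 = 0.48962804 → 48.962804%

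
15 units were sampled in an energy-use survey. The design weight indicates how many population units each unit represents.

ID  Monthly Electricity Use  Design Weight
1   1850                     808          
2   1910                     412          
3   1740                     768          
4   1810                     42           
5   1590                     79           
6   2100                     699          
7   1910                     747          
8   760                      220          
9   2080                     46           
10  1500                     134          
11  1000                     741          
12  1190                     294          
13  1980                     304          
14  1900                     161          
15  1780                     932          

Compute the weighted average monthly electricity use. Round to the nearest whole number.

Weighted sum = 10835860
Sum of weights = 6387
Weighted mean = 10835860 / 6387 = 1696.5492

1697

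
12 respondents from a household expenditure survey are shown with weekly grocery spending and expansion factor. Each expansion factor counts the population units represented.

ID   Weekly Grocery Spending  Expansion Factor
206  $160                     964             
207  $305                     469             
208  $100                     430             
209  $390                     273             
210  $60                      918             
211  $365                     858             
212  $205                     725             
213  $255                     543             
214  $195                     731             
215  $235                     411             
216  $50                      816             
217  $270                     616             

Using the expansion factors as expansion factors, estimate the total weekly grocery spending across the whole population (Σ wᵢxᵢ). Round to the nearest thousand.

1548000

Weighted total = 1548345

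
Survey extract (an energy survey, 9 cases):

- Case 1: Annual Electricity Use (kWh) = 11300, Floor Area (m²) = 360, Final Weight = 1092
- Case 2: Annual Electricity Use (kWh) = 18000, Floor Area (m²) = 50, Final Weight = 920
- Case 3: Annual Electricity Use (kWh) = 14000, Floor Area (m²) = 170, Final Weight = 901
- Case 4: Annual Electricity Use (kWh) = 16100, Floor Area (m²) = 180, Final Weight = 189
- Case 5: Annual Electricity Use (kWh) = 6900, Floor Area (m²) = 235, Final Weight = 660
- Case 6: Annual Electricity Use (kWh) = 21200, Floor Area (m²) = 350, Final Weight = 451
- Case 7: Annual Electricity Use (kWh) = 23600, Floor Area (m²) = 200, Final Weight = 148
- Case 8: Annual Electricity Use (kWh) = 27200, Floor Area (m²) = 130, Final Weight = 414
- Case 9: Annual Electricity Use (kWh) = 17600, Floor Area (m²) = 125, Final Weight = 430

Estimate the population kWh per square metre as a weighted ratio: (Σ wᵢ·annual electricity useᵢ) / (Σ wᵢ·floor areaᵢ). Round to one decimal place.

75.2

Σ wᵢ·y = 11300×1092 + 18000×920 + 14000×901 + 16100×189 + 6900×660 + 21200×451 + 23600×148 + 27200×414 + 17600×430
  = 80993300
Σ wᵢ·x = 360×1092 + 50×920 + 170×901 + 180×189 + 235×660 + 350×451 + 200×148 + 130×414 + 125×430
  = 393120 + 46000 + 153170 + 34020 + 155100 + 157850 + 29600 + 53820 + 53750 = 1076430
Ratio = 80993300 / 1076430 = 75.242515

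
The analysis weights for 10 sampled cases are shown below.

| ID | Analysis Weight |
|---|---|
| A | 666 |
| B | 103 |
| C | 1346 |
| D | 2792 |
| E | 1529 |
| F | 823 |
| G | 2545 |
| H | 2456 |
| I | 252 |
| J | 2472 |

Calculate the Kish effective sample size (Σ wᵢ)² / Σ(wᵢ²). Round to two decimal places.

Σ wᵢ = 666 + 103 + 1346 + 2792 + 1529 + 823 + 2545 + 2456 + 252 + 2472 = 14984
Σ wᵢ² = 443556 + 10609 + 1811716 + 7795264 + 2337841 + 677329 + 6477025 + 6031936 + 63504 + 6110784 = 31759564
n_eff = 14984² / 31759564 = 224520256 / 31759564 = 7.0693746

7.07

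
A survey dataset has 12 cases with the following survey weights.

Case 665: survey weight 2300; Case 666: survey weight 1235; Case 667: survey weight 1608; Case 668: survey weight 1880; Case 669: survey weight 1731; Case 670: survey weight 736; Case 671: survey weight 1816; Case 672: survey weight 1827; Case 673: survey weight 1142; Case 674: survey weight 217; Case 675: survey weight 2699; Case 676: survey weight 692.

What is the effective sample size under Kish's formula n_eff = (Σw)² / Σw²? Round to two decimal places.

Σ wᵢ = 2300 + 1235 + 1608 + 1880 + 1731 + 736 + 1816 + 1827 + 1142 + 217 + 2699 + 692 = 17883
Σ wᵢ² = 32223849
n_eff = 17883² / 32223849 = 319801689 / 32223849 = 9.924379

9.92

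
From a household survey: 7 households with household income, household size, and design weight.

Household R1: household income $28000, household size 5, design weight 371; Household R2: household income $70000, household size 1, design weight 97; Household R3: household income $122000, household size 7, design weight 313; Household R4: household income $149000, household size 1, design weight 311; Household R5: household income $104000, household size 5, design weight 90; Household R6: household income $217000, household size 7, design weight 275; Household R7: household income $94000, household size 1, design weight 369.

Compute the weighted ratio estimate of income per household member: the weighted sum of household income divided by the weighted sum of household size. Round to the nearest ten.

28540

Σ wᵢ·y = 205424000
Σ wᵢ·x = 5×371 + 1×97 + 7×313 + 1×311 + 5×90 + 7×275 + 1×369
  = 1855 + 97 + 2191 + 311 + 450 + 1925 + 369 = 7198
Ratio = 205424000 / 7198 = 28539.039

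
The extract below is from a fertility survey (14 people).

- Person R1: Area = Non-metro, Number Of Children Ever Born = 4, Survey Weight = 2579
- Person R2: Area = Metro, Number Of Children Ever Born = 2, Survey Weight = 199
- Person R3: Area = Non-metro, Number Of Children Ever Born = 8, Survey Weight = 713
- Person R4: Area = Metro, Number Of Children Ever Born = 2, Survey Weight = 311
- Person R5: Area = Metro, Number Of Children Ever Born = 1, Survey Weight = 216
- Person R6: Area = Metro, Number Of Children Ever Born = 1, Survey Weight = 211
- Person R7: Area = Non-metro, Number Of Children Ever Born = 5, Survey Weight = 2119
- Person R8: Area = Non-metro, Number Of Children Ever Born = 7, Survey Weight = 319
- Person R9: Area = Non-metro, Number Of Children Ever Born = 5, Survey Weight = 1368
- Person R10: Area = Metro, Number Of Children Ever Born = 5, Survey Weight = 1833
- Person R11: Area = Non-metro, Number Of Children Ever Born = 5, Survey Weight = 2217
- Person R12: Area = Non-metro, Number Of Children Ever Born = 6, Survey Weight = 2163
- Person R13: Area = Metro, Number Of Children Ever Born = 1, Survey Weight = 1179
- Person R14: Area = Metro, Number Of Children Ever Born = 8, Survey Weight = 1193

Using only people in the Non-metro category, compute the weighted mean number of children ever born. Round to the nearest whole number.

Non-metro rows: R1, R3, R7, R8, R9, R11, R12
Weighted sum = 4×2579 + 8×713 + 5×2119 + 7×319 + 5×1368 + 5×2217 + 6×2163
  = 10316 + 5704 + 10595 + 2233 + 6840 + 11085 + 12978 = 59751
Sum of weights = 2579 + 713 + 2119 + 319 + 1368 + 2217 + 2163 = 11478
Weighted mean = 59751 / 11478 = 5.2056979

5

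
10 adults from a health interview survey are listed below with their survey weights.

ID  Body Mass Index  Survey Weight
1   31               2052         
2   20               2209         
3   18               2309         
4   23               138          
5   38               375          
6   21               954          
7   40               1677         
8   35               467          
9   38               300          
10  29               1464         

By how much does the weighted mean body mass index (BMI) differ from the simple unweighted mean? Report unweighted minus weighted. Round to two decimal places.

2.17

Unweighted sum = 31 + 20 + 18 + 23 + 38 + 21 + 40 + 35 + 38 + 29 = 293
Unweighted mean = 293 / 10 = 29.3
Weighted sum = 31×2052 + 20×2209 + 18×2309 + 23×138 + 38×375 + 21×954 + 40×1677 + 35×467 + 38×300 + 29×1464
  = 324093
Sum of weights = 2052 + 2209 + 2309 + 138 + 375 + 954 + 1677 + 467 + 300 + 1464 = 11945
Weighted mean = 324093 / 11945 = 27.132105
Difference (unweighted minus weighted) = 2.1678945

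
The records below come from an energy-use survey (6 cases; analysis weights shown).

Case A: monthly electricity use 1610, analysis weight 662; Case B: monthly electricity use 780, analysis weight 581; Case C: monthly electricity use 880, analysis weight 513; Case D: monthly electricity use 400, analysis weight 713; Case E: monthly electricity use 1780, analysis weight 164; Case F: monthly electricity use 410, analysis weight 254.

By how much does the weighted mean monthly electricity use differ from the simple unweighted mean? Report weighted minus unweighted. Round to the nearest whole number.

-58

Unweighted sum = 1610 + 780 + 880 + 400 + 1780 + 410 = 5860
Unweighted mean = 5860 / 6 = 976.66667
Weighted sum = 2651700
Sum of weights = 662 + 581 + 513 + 713 + 164 + 254 = 2887
Weighted mean = 2651700 / 2887 = 918.49671
Difference (weighted minus unweighted) = -58.169957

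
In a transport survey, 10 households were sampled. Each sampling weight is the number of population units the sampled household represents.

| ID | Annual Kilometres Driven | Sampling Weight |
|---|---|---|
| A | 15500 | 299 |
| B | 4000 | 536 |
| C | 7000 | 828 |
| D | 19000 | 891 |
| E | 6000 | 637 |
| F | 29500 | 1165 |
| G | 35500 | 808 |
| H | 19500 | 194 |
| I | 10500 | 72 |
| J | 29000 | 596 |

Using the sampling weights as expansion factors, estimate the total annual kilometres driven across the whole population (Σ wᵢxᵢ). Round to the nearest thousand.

Weighted total = 15500×299 + 4000×536 + 7000×828 + 19000×891 + 6000×637 + 29500×1165 + 35500×808 + 19500×194 + 10500×72 + 29000×596
  = 118200000

118200000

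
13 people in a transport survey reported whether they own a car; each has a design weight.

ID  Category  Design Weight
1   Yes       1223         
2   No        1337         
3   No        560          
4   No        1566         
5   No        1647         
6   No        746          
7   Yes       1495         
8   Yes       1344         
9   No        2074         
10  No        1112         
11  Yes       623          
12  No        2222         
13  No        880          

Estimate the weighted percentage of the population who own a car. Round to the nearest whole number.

Sum of weights for 'Yes' = 1223 + 1495 + 1344 + 623 = 4685
Total weight = 16829
Weighted proportion = 4685 / 16829 = 0.2783885 → 27.83885%

28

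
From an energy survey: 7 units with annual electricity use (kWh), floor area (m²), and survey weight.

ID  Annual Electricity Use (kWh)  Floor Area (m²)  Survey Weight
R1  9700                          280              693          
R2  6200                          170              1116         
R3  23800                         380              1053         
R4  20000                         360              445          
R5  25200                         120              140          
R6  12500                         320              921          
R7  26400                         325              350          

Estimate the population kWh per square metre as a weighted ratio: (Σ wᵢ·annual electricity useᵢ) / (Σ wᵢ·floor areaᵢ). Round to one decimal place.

52.5

Σ wᵢ·y = 9700×693 + 6200×1116 + 23800×1053 + 20000×445 + 25200×140 + 12500×921 + 26400×350
  = 6722100 + 6919200 + 25061400 + 8900000 + 3528000 + 11512500 + 9240000 = 71883200
Σ wᵢ·x = 280×693 + 170×1116 + 380×1053 + 360×445 + 120×140 + 320×921 + 325×350
  = 194040 + 189720 + 400140 + 160200 + 16800 + 294720 + 113750 = 1369370
Ratio = 71883200 / 1369370 = 52.493628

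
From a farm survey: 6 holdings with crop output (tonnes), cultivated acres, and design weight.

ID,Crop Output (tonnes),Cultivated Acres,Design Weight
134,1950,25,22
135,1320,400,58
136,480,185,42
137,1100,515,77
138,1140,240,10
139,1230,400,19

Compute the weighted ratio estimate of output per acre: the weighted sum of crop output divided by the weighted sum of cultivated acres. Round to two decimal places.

3.19

Σ wᵢ·y = 1950×22 + 1320×58 + 480×42 + 1100×77 + 1140×10 + 1230×19
  = 42900 + 76560 + 20160 + 84700 + 11400 + 23370 = 259090
Σ wᵢ·x = 25×22 + 400×58 + 185×42 + 515×77 + 240×10 + 400×19
  = 550 + 23200 + 7770 + 39655 + 2400 + 7600 = 81175
Ratio = 259090 / 81175 = 3.1917462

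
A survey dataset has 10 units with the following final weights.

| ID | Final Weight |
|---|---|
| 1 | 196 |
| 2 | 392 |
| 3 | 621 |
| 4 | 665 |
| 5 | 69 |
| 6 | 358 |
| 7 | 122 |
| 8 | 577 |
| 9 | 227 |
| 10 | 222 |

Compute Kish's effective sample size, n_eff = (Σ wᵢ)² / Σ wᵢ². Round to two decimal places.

7.43

Σ wᵢ = 196 + 392 + 621 + 665 + 69 + 358 + 122 + 577 + 227 + 222 = 3449
Σ wᵢ² = 38416 + 153664 + 385641 + 442225 + 4761 + 128164 + 14884 + 332929 + 51529 + 49284 = 1601497
n_eff = 3449² / 1601497 = 11895601 / 1601497 = 7.427801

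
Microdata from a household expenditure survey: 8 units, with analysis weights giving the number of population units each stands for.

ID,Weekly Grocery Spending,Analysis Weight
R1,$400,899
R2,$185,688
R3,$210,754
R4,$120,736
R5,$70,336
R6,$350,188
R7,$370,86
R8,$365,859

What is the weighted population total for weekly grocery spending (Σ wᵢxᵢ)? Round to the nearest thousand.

Weighted total = 400×899 + 185×688 + 210×754 + 120×736 + 70×336 + 350×188 + 370×86 + 365×859
  = 359600 + 127280 + 158340 + 88320 + 23520 + 65800 + 31820 + 313535 = 1168215

1168000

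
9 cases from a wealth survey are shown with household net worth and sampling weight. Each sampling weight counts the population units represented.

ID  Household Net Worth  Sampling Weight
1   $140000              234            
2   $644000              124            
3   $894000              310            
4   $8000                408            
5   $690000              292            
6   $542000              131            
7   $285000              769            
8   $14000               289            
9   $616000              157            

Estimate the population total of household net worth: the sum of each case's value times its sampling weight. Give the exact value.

985425000

Weighted total = 140000×234 + 644000×124 + 894000×310 + 8000×408 + 690000×292 + 542000×131 + 285000×769 + 14000×289 + 616000×157
  = 985425000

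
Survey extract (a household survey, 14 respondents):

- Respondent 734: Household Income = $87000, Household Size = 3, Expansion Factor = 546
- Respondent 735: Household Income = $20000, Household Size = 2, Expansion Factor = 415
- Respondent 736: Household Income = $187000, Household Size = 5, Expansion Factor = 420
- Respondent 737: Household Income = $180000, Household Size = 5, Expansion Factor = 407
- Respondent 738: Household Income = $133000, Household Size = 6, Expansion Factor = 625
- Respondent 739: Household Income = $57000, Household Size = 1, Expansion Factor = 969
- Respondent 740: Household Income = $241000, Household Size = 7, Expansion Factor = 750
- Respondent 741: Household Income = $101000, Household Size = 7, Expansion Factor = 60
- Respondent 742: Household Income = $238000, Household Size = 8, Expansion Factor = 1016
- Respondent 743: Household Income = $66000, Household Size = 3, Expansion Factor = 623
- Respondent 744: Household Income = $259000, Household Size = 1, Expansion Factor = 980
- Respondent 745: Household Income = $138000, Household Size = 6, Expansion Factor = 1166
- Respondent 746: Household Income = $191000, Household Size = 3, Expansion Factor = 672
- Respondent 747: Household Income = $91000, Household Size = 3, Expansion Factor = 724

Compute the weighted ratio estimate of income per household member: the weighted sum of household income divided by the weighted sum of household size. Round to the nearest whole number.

36387

Σ wᵢ·y = 1424660000
Σ wᵢ·x = 39153
Ratio = 1424660000 / 39153 = 36386.995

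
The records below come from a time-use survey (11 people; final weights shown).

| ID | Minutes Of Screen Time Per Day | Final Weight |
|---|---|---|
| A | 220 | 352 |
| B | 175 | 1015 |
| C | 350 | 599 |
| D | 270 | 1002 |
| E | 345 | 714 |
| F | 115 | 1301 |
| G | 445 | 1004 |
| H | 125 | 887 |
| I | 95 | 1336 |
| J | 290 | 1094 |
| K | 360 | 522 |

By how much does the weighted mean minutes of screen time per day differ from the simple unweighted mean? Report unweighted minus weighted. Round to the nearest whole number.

Unweighted sum = 220 + 175 + 350 + 270 + 345 + 115 + 445 + 125 + 95 + 290 + 360 = 2790
Unweighted mean = 2790 / 11 = 253.63636
Weighted sum = 220×352 + 175×1015 + 350×599 + 270×1002 + 345×714 + 115×1301 + 445×1004 + 125×887 + 95×1336 + 290×1094 + 360×522
  = 77440 + 177625 + 209650 + 270540 + 246330 + 149615 + 446780 + 110875 + 126920 + 317260 + 187920 = 2320955
Sum of weights = 352 + 1015 + 599 + 1002 + 714 + 1301 + 1004 + 887 + 1336 + 1094 + 522 = 9826
Weighted mean = 2320955 / 9826 = 236.20548
Difference (unweighted minus weighted) = 17.430888

17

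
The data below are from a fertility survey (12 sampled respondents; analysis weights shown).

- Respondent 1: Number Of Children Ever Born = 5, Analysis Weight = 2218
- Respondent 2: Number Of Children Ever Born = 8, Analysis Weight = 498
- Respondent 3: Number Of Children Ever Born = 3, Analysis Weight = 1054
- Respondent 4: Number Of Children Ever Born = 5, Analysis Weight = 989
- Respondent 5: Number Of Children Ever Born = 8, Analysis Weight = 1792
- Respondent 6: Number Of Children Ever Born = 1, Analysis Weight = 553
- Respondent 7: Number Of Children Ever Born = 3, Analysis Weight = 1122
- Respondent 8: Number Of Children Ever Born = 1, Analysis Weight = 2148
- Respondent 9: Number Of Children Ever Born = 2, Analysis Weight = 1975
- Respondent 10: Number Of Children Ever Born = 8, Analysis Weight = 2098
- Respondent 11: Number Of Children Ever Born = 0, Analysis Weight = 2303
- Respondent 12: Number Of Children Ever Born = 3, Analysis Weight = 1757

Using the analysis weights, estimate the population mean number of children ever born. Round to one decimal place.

Weighted sum = 5×2218 + 8×498 + 3×1054 + 5×989 + 8×1792 + 1×553 + 3×1122 + 1×2148 + 2×1975 + 8×2098 + 0×2303 + 3×1757
  = 11090 + 3984 + 3162 + 4945 + 14336 + 553 + 3366 + 2148 + 3950 + 16784 + 0 + 5271 = 69589
Sum of weights = 2218 + 498 + 1054 + 989 + 1792 + 553 + 1122 + 2148 + 1975 + 2098 + 2303 + 1757 = 18507
Weighted mean = 69589 / 18507 = 3.7601448

3.8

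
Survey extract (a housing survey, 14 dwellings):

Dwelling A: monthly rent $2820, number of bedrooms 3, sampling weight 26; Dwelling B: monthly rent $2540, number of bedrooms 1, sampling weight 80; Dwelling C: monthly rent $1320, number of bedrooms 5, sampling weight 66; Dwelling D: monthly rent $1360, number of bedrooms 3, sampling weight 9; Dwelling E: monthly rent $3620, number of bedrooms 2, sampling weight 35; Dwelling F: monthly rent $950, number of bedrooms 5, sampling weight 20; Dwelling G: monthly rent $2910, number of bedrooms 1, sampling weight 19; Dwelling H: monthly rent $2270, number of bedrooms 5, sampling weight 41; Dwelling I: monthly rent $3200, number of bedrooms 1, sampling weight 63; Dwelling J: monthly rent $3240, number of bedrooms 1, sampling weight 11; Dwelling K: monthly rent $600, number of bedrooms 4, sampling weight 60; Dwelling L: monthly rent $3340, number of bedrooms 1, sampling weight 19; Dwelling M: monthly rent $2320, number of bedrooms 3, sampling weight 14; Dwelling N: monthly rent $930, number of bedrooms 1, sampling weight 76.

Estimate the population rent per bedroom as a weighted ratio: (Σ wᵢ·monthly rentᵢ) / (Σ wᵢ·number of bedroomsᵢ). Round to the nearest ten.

Σ wᵢ·y = 1109800
Σ wᵢ·x = 1360
Ratio = 1109800 / 1360 = 816.02941

820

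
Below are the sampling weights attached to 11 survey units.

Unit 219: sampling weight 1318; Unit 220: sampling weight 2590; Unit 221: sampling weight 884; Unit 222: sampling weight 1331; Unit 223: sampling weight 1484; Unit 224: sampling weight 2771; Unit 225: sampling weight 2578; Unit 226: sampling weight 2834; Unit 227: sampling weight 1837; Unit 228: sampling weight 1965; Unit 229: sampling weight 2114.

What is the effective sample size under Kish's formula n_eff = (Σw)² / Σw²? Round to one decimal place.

10.0

Σ wᵢ = 1318 + 2590 + 884 + 1331 + 1484 + 2771 + 2578 + 2834 + 1837 + 1965 + 2114 = 21706
Σ wᵢ² = 47261368
n_eff = 21706² / 47261368 = 471150436 / 47261368 = 9.9690393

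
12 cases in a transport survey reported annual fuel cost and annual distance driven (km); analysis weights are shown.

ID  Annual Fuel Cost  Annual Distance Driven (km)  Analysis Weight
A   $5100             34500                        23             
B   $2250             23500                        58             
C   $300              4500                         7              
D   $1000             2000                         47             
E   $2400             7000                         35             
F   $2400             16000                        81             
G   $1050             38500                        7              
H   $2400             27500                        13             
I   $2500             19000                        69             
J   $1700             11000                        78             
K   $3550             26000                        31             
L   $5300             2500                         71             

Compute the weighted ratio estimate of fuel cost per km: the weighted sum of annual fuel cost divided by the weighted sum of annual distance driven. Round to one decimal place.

0.2

Σ wᵢ·y = 5100×23 + 2250×58 + 300×7 + 1000×47 + 2400×35 + 2400×81 + 1050×7 + 2400×13 + 2500×69 + 1700×78 + 3550×31 + 5300×71
  = 117300 + 130500 + 2100 + 47000 + 84000 + 194400 + 7350 + 31200 + 172500 + 132600 + 110050 + 376300 = 1405300
Σ wᵢ·x = 7602500
Ratio = 1405300 / 7602500 = 0.18484709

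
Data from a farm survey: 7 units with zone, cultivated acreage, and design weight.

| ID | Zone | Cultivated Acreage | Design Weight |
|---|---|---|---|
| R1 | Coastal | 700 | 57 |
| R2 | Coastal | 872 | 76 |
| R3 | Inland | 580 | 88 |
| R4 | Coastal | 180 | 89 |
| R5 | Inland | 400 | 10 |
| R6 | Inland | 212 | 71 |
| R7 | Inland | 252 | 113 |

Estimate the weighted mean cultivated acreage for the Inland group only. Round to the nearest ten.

Inland rows: R3, R5, R6, R7
Weighted sum = 580×88 + 400×10 + 212×71 + 252×113
  = 51040 + 4000 + 15052 + 28476 = 98568
Sum of weights = 88 + 10 + 71 + 113 = 282
Weighted mean = 98568 / 282 = 349.53191

350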